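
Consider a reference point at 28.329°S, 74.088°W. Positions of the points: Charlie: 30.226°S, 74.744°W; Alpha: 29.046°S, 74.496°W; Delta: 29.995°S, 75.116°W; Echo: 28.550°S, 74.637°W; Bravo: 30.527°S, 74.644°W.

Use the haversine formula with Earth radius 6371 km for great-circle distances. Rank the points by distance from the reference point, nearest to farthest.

Distance from the reference point at 28.329°S, 74.088°W to each:
Echo 28.550°S, 74.637°W: 59.0 km
Alpha 29.046°S, 74.496°W: 89.1 km
Delta 29.995°S, 75.116°W: 210.4 km
Charlie 30.226°S, 74.744°W: 220.3 km
Bravo 30.527°S, 74.644°W: 250.3 km

Echo, Alpha, Delta, Charlie, Bravo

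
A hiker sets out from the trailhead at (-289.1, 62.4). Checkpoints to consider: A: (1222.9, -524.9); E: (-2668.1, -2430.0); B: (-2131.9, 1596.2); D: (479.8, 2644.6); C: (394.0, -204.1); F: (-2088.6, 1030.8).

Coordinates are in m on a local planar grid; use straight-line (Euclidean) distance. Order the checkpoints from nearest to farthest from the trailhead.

C, A, F, B, D, E

Distance from the trailhead at (-289.1, 62.4) to each:
C (394.0, -204.1): 733.2 m
A (1222.9, -524.9): 1622.1 m
F (-2088.6, 1030.8): 2043.5 m
B (-2131.9, 1596.2): 2397.6 m
D (479.8, 2644.6): 2694.2 m
E (-2668.1, -2430.0): 3445.5 m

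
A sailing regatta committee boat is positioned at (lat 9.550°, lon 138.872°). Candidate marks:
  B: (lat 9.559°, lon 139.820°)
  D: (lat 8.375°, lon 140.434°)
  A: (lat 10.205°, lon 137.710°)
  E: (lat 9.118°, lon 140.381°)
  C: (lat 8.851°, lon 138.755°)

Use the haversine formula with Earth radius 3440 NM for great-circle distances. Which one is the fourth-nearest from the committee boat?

E

Distance to each, sorted:
C: 42.5 NM
B: 56.1 NM
A: 79.2 NM
E: 93.1 NM
D: 116.4 NM
The fourth-nearest is E at 93.1 NM.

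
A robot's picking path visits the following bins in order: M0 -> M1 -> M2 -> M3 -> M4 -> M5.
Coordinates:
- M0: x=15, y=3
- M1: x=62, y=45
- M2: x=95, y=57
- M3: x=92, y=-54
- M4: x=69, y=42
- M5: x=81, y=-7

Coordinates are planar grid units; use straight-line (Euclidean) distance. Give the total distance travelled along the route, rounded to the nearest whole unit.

358

Leg distances:
M0→M1: 63.0  (cumulative 63.0)
M1→M2: 35.1  (cumulative 98.1)
M2→M3: 111.0  (cumulative 209.2)
M3→M4: 98.7  (cumulative 307.9)
M4→M5: 50.4  (cumulative 358.4)
Total route length ≈ 358.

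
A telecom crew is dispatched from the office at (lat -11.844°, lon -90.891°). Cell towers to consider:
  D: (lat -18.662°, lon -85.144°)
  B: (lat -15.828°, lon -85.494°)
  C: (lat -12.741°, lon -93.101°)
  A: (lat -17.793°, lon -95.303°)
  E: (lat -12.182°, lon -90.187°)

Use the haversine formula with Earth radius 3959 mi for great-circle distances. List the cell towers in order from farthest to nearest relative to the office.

Distance from the office at (lat -11.844°, lon -90.891°) to each:
D (lat -18.662°, lon -85.144°): 607.0 mi
A (lat -17.793°, lon -95.303°): 505.7 mi
B (lat -15.828°, lon -85.494°): 454.8 mi
C (lat -12.741°, lon -93.101°): 161.6 mi
E (lat -12.182°, lon -90.187°): 53.0 mi

D, A, B, C, E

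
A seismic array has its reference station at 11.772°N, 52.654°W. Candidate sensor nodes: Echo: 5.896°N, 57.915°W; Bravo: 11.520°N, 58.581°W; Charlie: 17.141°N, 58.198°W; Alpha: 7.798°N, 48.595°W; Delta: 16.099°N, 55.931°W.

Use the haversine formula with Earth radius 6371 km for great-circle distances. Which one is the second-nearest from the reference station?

Distance to each, sorted:
Delta: 597.1 km
Alpha: 626.9 km
Bravo: 646.1 km
Charlie: 844.1 km
Echo: 872.2 km
The second-nearest is Alpha at 626.9 km.

Alpha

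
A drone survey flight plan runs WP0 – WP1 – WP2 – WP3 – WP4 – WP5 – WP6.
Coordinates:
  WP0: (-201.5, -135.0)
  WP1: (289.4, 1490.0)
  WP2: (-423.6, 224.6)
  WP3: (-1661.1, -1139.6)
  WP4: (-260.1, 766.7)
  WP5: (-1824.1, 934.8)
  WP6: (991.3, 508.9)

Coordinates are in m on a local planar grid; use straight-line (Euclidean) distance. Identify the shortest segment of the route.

Leg distances:
WP0→WP1: 1697.5 m
WP1→WP2: 1452.4 m
WP2→WP3: 1841.9 m
WP3→WP4: 2365.8 m
WP4→WP5: 1573.0 m
WP5→WP6: 2847.4 m
The shortest leg is WP1–WP2 at 1452.4 m.

WP1–WP2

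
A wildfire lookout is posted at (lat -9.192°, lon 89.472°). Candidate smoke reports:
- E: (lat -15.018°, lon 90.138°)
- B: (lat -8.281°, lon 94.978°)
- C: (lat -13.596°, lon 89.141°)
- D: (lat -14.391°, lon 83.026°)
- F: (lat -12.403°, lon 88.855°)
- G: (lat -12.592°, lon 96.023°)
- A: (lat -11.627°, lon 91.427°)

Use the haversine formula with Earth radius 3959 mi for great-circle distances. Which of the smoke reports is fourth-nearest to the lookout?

B

Distance to each, sorted:
A: 214.4 mi
F: 225.8 mi
C: 305.1 mi
B: 381.3 mi
E: 405.1 mi
G: 502.7 mi
D: 564.8 mi
The fourth-nearest is B at 381.3 mi.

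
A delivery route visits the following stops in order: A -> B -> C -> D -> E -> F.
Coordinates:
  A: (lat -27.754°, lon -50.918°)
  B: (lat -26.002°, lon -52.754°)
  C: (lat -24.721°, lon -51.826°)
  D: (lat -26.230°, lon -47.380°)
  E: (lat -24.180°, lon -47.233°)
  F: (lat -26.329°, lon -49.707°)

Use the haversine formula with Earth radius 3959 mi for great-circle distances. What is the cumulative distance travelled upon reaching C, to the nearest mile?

271 mi

Leg distances:
A→B: 165.7 mi  (cumulative 165.7 mi)
B→C: 105.8 mi  (cumulative 271.5 mi)
Cumulative distance at C ≈ 271 mi.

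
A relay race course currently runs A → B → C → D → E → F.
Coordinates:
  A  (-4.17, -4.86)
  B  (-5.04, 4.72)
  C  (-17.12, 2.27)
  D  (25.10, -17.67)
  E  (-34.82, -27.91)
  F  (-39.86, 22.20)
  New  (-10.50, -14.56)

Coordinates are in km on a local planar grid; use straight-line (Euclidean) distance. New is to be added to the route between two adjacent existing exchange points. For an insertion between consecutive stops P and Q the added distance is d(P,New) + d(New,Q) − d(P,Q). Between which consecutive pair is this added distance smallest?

between D and E

Added distance for inserting New between each consecutive pair:
A–B: 22.0 km
B–C: 25.8 km
C–D: 7.1 km
D–E: 2.7 km
E–F: 24.4 km
Smallest added distance is 2.7 km, inserting between D and E.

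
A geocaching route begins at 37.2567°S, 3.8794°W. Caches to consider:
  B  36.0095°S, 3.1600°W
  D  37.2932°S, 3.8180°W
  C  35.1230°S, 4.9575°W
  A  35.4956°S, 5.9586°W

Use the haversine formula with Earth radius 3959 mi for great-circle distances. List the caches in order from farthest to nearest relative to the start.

Distances from the start:
A 35.4956°S, 5.9586°W: 167.9 mi
C 35.1230°S, 4.9575°W: 159.2 mi
B 36.0095°S, 3.1600°W: 95.0 mi
D 37.2932°S, 3.8180°W: 4.2 mi

A, C, B, D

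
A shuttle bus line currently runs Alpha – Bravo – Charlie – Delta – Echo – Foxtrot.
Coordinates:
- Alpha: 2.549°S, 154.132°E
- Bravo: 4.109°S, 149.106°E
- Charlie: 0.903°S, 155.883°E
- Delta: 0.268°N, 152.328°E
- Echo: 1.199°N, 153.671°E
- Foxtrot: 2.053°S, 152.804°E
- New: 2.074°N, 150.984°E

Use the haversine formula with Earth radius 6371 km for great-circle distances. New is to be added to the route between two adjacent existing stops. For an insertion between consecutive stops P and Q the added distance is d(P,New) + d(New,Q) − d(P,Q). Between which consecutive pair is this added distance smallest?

between Delta and Echo

Added distance for inserting New between each consecutive pair:
Alpha–Bravo: 756.1 km
Bravo–Charlie: 523.0 km
Charlie–Delta: 471.5 km
Delta–Echo: 382.7 km
Echo–Foxtrot: 441.4 km
Smallest added distance is 382.7 km, inserting between Delta and Echo.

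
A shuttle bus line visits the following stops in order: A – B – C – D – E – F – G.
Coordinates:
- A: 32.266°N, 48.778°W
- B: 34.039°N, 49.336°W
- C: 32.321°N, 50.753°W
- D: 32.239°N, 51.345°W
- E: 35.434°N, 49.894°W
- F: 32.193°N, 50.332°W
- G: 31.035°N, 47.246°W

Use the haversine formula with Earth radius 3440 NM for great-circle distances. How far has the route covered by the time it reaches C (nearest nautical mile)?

235 NM

Leg distances:
A→B: 110.1 NM  (cumulative 110.1 NM)
B→C: 125.3 NM  (cumulative 235.4 NM)
Cumulative distance at C ≈ 235 NM.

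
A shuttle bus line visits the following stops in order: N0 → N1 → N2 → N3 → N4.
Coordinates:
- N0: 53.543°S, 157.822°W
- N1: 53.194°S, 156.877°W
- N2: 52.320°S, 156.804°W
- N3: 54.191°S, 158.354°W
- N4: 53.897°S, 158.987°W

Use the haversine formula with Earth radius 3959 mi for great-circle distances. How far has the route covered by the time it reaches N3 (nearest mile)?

Leg distances:
N0→N1: 45.8 mi  (cumulative 45.8 mi)
N1→N2: 60.5 mi  (cumulative 106.3 mi)
N2→N3: 144.3 mi  (cumulative 250.6 mi)
Cumulative distance at N3 ≈ 251 mi.

251 mi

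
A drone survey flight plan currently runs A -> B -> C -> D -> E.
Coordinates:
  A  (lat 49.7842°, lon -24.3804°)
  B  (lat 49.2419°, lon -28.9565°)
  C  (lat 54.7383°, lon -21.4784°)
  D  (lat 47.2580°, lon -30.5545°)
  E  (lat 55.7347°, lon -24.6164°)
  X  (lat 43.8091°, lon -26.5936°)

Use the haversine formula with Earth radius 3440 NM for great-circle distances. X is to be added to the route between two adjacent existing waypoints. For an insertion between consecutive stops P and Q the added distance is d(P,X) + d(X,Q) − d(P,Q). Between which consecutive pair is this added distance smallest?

Added distance for inserting X between each consecutive pair:
A–B: 529.2 NM
B–C: 596.0 NM
C–D: 387.2 NM
D–E: 431.0 NM
Smallest added distance is 387.2 NM, inserting between C and D.

between C and D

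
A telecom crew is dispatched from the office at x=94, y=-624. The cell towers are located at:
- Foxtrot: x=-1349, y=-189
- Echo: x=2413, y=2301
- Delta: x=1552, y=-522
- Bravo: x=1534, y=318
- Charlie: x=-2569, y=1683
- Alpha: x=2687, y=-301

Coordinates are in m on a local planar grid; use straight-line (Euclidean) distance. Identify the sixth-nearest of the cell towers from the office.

Echo

Distances from the office (x=94, y=-624):
Delta: 1461.6 m
Foxtrot: 1507.1 m
Bravo: 1720.7 m
Alpha: 2613.0 m
Charlie: 3523.3 m
Echo: 3732.7 m
The sixth-nearest is Echo at 3732.7 m.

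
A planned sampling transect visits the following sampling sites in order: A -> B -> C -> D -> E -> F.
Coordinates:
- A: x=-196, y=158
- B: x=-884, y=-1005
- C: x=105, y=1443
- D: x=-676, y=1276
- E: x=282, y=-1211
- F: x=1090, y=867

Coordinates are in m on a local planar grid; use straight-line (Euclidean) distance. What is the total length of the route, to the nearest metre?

9685 m

Leg distances:
A→B: 1351.3 m  (cumulative 1351.3 m)
B→C: 2640.2 m  (cumulative 3991.5 m)
C→D: 798.7 m  (cumulative 4790.2 m)
D→E: 2665.1 m  (cumulative 7455.3 m)
E→F: 2229.6 m  (cumulative 9684.8 m)
Total route length ≈ 9685 m.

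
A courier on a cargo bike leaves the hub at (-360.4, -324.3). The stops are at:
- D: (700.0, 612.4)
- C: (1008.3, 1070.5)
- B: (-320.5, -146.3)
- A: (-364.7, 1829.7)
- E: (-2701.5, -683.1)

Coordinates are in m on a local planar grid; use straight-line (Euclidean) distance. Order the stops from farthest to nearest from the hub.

Computing each straight-line distance from (-360.4, -324.3):
E (-2701.5, -683.1): 2368.4 m
A (-364.7, 1829.7): 2154.0 m
C (1008.3, 1070.5): 1954.2 m
D (700.0, 612.4): 1414.9 m
B (-320.5, -146.3): 182.4 m

E, A, C, D, B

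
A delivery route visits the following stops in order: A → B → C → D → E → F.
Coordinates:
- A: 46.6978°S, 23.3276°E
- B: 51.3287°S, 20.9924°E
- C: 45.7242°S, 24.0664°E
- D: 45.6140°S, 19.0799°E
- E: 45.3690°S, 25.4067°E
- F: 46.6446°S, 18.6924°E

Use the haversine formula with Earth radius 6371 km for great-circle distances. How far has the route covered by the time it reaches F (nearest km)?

2624 km

Leg distances:
A→B: 542.3 km  (cumulative 542.3 km)
B→C: 662.9 km  (cumulative 1205.2 km)
C→D: 387.6 km  (cumulative 1592.8 km)
D→E: 493.8 km  (cumulative 2086.6 km)
E→F: 537.4 km  (cumulative 2624.0 km)
Cumulative distance at F ≈ 2624 km.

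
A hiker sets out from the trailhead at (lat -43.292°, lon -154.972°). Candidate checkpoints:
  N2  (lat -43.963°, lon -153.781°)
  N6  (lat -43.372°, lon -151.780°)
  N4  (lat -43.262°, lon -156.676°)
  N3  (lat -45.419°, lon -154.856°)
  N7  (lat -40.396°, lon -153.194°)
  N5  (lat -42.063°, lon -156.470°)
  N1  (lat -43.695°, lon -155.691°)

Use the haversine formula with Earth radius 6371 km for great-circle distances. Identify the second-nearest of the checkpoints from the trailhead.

Distance to each, sorted:
N1: 73.3 km
N2: 121.5 km
N4: 138.0 km
N5: 183.5 km
N3: 236.7 km
N6: 258.3 km
N7: 354.1 km
The second-nearest is N2 at 121.5 km.

N2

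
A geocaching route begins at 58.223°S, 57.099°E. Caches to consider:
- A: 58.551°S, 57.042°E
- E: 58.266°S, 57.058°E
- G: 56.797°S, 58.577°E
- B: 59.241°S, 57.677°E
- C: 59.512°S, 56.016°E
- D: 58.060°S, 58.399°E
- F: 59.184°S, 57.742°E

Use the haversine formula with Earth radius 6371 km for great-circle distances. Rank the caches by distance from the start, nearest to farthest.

Computing each great-circle distance from 58.223°S, 57.099°E:
E 58.266°S, 57.058°E: 5.3 km
A 58.551°S, 57.042°E: 36.6 km
D 58.060°S, 58.399°E: 78.4 km
F 59.184°S, 57.742°E: 113.1 km
B 59.241°S, 57.677°E: 118.0 km
C 59.512°S, 56.016°E: 156.3 km
G 56.797°S, 58.577°E: 181.5 km

E, A, D, F, B, C, G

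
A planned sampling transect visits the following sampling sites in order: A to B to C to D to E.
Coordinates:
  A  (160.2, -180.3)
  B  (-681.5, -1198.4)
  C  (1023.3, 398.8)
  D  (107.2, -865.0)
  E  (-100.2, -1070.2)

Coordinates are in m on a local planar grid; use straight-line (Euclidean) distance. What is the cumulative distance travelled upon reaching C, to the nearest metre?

Leg distances:
A→B: 1321.0 m  (cumulative 1321.0 m)
B→C: 2336.1 m  (cumulative 3657.1 m)
Cumulative distance at C ≈ 3657 m.

3657 m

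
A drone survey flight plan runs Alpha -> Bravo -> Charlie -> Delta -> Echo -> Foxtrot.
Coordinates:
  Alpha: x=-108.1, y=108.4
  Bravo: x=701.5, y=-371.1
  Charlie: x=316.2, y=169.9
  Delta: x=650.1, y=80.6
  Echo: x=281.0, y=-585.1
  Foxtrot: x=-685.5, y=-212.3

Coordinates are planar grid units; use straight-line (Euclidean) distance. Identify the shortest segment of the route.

Leg distances:
Alpha→Bravo: 940.9
Bravo→Charlie: 664.2
Charlie→Delta: 345.6
Delta→Echo: 761.2
Echo→Foxtrot: 1035.9
The shortest leg is Charlie–Delta at 345.6.

Charlie–Delta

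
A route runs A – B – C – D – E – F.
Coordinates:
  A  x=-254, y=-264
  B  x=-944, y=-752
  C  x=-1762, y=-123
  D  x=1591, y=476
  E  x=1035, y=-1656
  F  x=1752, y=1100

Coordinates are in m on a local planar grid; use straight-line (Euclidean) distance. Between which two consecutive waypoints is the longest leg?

C–D

Leg distances:
A→B: 845.1 m
B→C: 1031.9 m
C→D: 3406.1 m
D→E: 2203.3 m
E→F: 2847.7 m
The longest leg is C–D at 3406.1 m.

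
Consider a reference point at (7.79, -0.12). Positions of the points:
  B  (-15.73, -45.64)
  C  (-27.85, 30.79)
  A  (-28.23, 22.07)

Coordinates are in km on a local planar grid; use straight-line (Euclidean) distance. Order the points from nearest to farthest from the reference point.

Computing each straight-line distance from (7.79, -0.12):
A (-28.23, 22.07): 42.3 km
C (-27.85, 30.79): 47.2 km
B (-15.73, -45.64): 51.2 km

A, C, B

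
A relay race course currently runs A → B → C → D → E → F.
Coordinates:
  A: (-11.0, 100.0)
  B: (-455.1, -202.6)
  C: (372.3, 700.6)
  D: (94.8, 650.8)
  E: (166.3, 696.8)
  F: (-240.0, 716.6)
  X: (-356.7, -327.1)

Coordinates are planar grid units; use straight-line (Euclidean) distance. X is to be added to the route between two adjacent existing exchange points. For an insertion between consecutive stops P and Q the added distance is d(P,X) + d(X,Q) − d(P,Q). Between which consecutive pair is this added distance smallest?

Added distance for inserting X between each consecutive pair:
A–B: 170.8
B–C: 193.8
C–D: 2055.2
D–E: 2141.8
E–F: 1793.2
Smallest added distance is 170.8, inserting between A and B.

between A and B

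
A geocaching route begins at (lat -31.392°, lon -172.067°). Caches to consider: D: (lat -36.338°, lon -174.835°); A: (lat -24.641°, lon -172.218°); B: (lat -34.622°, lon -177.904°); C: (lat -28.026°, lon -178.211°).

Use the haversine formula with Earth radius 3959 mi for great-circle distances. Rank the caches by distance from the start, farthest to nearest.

A, C, B, D

Distances from the start:
A (lat -24.641°, lon -172.218°): 466.6 mi
C (lat -28.026°, lon -178.211°): 435.8 mi
B (lat -34.622°, lon -177.904°): 405.1 mi
D (lat -36.338°, lon -174.835°): 376.8 mi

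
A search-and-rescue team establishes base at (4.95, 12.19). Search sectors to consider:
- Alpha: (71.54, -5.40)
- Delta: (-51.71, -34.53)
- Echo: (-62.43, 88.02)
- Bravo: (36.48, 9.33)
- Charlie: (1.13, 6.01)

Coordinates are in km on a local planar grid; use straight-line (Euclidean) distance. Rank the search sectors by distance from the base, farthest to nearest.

Echo, Delta, Alpha, Bravo, Charlie

Distances from the base:
Echo (-62.43, 88.02): 101.4 km
Delta (-51.71, -34.53): 73.4 km
Alpha (71.54, -5.40): 68.9 km
Bravo (36.48, 9.33): 31.7 km
Charlie (1.13, 6.01): 7.3 km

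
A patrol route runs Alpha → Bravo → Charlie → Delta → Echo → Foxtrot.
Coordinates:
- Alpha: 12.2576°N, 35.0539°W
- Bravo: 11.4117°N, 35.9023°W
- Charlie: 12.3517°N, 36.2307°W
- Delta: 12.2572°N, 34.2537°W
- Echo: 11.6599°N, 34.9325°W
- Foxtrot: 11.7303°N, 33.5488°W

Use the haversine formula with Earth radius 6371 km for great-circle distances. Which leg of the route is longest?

Leg distances:
Alpha→Bravo: 131.8 km
Bravo→Charlie: 110.5 km
Charlie→Delta: 215.0 km
Delta→Echo: 99.3 km
Echo→Foxtrot: 150.9 km
The longest leg is Charlie–Delta at 215.0 km.

Charlie–Delta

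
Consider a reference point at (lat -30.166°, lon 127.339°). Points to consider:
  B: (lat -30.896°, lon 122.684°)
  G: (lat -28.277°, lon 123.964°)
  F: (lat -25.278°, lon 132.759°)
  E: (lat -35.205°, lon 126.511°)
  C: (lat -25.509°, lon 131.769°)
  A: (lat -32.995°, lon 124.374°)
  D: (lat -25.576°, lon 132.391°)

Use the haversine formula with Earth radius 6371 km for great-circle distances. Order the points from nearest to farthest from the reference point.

G, A, B, E, C, D, F

Computing each great-circle distance from (lat -30.166°, lon 127.339°):
G (lat -28.277°, lon 123.964°): 389.1 km
A (lat -32.995°, lon 124.374°): 421.7 km
B (lat -30.896°, lon 122.684°): 453.1 km
E (lat -35.205°, lon 126.511°): 565.6 km
C (lat -25.509°, lon 131.769°): 676.5 km
D (lat -25.576°, lon 132.391°): 711.9 km
F (lat -25.278°, lon 132.759°): 761.4 km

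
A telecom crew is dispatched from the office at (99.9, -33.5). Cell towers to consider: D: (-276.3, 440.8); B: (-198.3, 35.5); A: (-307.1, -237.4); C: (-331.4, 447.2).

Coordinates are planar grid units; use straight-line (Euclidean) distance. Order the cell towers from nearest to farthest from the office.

B, A, D, C

Distances from the office:
B (-198.3, 35.5): 306.1
A (-307.1, -237.4): 455.2
D (-276.3, 440.8): 605.4
C (-331.4, 447.2): 645.8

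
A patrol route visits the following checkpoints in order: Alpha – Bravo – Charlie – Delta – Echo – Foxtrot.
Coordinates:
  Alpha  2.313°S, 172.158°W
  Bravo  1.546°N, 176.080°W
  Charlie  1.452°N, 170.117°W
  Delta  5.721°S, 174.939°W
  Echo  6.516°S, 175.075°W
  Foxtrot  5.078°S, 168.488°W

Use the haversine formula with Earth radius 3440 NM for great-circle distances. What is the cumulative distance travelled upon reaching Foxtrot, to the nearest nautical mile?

Leg distances:
Alpha→Bravo: 330.3 NM  (cumulative 330.3 NM)
Bravo→Charlie: 357.9 NM  (cumulative 688.2 NM)
Charlie→Delta: 518.7 NM  (cumulative 1207.0 NM)
Delta→Echo: 48.4 NM  (cumulative 1255.4 NM)
Echo→Foxtrot: 402.8 NM  (cumulative 1658.2 NM)
Cumulative distance at Foxtrot ≈ 1658 NM.

1658 NM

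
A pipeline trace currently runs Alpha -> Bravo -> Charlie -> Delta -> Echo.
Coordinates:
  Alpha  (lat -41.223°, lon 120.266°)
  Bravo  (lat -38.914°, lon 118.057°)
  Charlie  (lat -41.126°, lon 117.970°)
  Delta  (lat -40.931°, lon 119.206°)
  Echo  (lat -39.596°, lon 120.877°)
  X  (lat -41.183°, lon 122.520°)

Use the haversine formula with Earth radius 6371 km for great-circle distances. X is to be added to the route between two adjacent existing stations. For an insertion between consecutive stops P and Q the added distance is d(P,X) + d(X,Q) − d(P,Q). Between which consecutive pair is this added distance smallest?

between Delta and Echo

Added distance for inserting X between each consecutive pair:
Alpha–Bravo: 326.4 km
Bravo–Charlie: 590.8 km
Charlie–Delta: 554.3 km
Delta–Echo: 298.7 km
Smallest added distance is 298.7 km, inserting between Delta and Echo.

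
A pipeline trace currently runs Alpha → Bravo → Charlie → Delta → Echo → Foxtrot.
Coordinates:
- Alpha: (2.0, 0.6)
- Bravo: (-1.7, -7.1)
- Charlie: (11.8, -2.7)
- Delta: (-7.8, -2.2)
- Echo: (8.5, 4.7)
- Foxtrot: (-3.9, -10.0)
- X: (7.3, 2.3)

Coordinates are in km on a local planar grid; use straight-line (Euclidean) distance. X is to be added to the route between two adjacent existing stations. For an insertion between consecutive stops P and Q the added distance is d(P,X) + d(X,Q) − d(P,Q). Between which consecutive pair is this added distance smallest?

Added distance for inserting X between each consecutive pair:
Alpha–Bravo: 10.0 km
Bravo–Charlie: 5.5 km
Charlie–Delta: 2.9 km
Delta–Echo: 0.7 km
Echo–Foxtrot: 0.1 km
Smallest added distance is 0.1 km, inserting between Echo and Foxtrot.

between Echo and Foxtrot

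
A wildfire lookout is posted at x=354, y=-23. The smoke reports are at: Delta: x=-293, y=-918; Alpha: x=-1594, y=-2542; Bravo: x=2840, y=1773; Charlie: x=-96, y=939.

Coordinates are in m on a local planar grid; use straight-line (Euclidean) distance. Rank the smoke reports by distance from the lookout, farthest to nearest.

Computing each straight-line distance from x=354, y=-23:
Alpha x=-1594, y=-2542: 3184.3 m
Bravo x=2840, y=1773: 3066.9 m
Delta x=-293, y=-918: 1104.4 m
Charlie x=-96, y=939: 1062.0 m

Alpha, Bravo, Delta, Charlie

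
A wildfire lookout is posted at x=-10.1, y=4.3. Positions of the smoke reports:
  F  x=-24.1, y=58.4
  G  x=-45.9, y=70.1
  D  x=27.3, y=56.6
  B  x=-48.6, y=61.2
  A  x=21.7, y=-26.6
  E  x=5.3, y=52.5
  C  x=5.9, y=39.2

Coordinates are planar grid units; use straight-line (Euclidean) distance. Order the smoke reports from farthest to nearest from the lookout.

Distance from the lookout at x=-10.1, y=4.3 to each:
G x=-45.9, y=70.1: 74.9
B x=-48.6, y=61.2: 68.7
D x=27.3, y=56.6: 64.3
F x=-24.1, y=58.4: 55.9
E x=5.3, y=52.5: 50.6
A x=21.7, y=-26.6: 44.3
C x=5.9, y=39.2: 38.4

G, B, D, F, E, A, C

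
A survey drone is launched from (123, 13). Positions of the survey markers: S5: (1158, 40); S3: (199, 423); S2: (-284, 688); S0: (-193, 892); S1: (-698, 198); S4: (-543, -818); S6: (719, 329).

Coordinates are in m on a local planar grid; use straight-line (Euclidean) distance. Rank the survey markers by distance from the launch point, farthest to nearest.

S4, S5, S0, S1, S2, S6, S3

Distance from the launch point at (123, 13) to each:
S4 (-543, -818): 1064.9 m
S5 (1158, 40): 1035.4 m
S0 (-193, 892): 934.1 m
S1 (-698, 198): 841.6 m
S2 (-284, 688): 788.2 m
S6 (719, 329): 674.6 m
S3 (199, 423): 417.0 m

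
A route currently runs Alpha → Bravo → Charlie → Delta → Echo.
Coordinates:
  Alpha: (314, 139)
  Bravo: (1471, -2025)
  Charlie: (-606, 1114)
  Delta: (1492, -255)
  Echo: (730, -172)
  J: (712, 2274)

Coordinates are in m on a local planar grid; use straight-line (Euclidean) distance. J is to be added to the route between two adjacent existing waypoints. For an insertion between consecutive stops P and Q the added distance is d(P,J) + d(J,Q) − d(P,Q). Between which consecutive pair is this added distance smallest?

between Charlie and Delta

Added distance for inserting J between each consecutive pair:
Alpha–Bravo: 4083.4 m
Bravo–Charlie: 2357.3 m
Charlie–Delta: 1897.2 m
Delta–Echo: 4326.1 m
Smallest added distance is 1897.2 m, inserting between Charlie and Delta.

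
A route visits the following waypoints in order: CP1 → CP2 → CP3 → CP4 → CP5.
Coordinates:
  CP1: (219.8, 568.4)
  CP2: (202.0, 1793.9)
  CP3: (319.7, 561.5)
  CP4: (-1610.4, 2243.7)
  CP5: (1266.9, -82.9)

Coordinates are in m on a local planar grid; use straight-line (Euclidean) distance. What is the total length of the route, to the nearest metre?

8724 m

Leg distances:
CP1→CP2: 1225.6 m  (cumulative 1225.6 m)
CP2→CP3: 1238.0 m  (cumulative 2463.6 m)
CP3→CP4: 2560.3 m  (cumulative 5023.9 m)
CP4→CP5: 3700.3 m  (cumulative 8724.2 m)
Total route length ≈ 8724 m.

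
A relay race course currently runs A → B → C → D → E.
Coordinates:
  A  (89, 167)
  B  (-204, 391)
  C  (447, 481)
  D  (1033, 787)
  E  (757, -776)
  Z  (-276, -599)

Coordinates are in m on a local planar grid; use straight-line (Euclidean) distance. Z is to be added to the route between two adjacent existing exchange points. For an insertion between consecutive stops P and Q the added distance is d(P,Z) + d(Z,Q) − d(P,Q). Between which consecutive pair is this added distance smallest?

Added distance for inserting Z between each consecutive pair:
A–B: 1472.3 m
B–C: 1635.1 m
C–D: 2545.0 m
D–E: 1367.3 m
Smallest added distance is 1367.3 m, inserting between D and E.

between D and E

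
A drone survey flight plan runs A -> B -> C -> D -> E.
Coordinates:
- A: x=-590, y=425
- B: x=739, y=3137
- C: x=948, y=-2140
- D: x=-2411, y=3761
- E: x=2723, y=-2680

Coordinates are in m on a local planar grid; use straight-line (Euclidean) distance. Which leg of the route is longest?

D–E

Leg distances:
A→B: 3020.1 m
B→C: 5281.1 m
C→D: 6790.0 m
D→E: 8236.8 m
The longest leg is D–E at 8236.8 m.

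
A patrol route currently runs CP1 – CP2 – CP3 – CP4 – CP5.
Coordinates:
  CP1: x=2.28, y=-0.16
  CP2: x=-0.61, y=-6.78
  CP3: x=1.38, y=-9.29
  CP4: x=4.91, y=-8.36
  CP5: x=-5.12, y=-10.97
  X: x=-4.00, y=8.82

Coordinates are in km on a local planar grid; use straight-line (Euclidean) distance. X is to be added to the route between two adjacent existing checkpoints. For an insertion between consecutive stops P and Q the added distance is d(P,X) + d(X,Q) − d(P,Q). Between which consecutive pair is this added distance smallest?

between CP1 and CP2

Added distance for inserting X between each consecutive pair:
CP1–CP2: 19.7 km
CP2–CP3: 31.7 km
CP3–CP4: 34.6 km
CP4–CP5: 28.8 km
Smallest added distance is 19.7 km, inserting between CP1 and CP2.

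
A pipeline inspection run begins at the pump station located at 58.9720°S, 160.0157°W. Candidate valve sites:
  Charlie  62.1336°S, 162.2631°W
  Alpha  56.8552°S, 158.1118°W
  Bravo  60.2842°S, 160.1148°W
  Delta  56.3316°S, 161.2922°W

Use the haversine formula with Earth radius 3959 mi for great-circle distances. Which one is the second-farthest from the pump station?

Delta

Distances from the pump station (58.9720°S, 160.0157°W):
Charlie: 231.4 mi
Delta: 188.4 mi
Alpha: 162.1 mi
Bravo: 90.7 mi
The second-farthest is Delta at 188.4 mi.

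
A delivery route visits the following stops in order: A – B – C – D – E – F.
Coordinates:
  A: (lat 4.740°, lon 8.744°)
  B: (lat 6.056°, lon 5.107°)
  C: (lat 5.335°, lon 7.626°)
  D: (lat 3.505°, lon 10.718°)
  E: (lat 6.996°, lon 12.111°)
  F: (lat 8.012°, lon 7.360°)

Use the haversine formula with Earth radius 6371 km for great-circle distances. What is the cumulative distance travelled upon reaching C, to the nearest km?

Leg distances:
A→B: 428.4 km  (cumulative 428.4 km)
B→C: 290.0 km  (cumulative 718.4 km)
Cumulative distance at C ≈ 718 km.

718 km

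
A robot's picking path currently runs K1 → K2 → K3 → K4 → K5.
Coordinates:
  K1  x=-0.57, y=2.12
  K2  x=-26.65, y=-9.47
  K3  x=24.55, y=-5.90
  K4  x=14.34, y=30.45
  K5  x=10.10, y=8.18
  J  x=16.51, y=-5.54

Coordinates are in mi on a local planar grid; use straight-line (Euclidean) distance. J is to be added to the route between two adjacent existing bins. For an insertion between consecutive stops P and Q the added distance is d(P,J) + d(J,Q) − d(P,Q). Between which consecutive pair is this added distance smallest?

Added distance for inserting J between each consecutive pair:
K1–K2: 33.5 mi
K2–K3: 0.1 mi
K3–K4: 6.3 mi
K4–K5: 28.5 mi
Smallest added distance is 0.1 mi, inserting between K2 and K3.

between K2 and K3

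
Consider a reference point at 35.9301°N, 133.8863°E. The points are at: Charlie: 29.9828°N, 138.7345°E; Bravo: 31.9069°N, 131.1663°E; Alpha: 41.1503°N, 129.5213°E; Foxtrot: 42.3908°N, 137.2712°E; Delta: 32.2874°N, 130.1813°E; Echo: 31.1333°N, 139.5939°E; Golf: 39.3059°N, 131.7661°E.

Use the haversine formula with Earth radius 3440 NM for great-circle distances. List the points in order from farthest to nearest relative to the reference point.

Charlie, Foxtrot, Echo, Alpha, Delta, Bravo, Golf

Distances from the reference point:
Charlie 29.9828°N, 138.7345°E: 432.5 NM
Foxtrot 42.3908°N, 137.2712°E: 418.6 NM
Echo 31.1333°N, 139.5939°E: 405.5 NM
Alpha 41.1503°N, 129.5213°E: 374.4 NM
Delta 32.2874°N, 130.1813°E: 285.9 NM
Bravo 31.9069°N, 131.1663°E: 276.9 NM
Golf 39.3059°N, 131.7661°E: 226.4 NM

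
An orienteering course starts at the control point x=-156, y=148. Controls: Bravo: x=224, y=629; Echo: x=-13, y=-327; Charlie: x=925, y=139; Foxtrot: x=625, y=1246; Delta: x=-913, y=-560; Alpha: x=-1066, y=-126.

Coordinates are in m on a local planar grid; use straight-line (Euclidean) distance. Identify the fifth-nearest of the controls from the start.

Distances from the start (x=-156, y=148):
Echo: 496.1 m
Bravo: 613.0 m
Alpha: 950.4 m
Delta: 1036.5 m
Charlie: 1081.0 m
Foxtrot: 1347.4 m
The fifth-nearest is Charlie at 1081.0 m.

Charlie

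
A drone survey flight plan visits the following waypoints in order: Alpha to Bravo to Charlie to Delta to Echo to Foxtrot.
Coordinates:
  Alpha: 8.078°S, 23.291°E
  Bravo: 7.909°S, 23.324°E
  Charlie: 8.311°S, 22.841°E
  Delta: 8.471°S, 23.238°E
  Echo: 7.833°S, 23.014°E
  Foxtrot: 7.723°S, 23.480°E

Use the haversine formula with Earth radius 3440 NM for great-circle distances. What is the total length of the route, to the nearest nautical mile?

142 NM

Leg distances:
Alpha→Bravo: 10.3 NM  (cumulative 10.3 NM)
Bravo→Charlie: 37.5 NM  (cumulative 47.8 NM)
Charlie→Delta: 25.5 NM  (cumulative 73.3 NM)
Delta→Echo: 40.6 NM  (cumulative 113.9 NM)
Echo→Foxtrot: 28.5 NM  (cumulative 142.4 NM)
Total route length ≈ 142 NM.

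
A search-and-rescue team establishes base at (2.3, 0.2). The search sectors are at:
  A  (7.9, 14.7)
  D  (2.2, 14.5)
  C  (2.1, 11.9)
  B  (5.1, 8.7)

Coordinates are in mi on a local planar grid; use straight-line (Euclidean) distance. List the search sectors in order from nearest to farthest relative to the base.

B, C, D, A

Computing each straight-line distance from (2.3, 0.2):
B (5.1, 8.7): 8.9 mi
C (2.1, 11.9): 11.7 mi
D (2.2, 14.5): 14.3 mi
A (7.9, 14.7): 15.5 mi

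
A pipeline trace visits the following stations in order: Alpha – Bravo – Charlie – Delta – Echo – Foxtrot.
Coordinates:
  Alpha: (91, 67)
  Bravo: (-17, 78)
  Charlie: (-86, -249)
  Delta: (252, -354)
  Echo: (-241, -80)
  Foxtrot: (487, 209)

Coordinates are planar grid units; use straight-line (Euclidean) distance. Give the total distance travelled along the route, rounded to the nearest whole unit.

Leg distances:
Alpha→Bravo: 108.6  (cumulative 108.6)
Bravo→Charlie: 334.2  (cumulative 442.8)
Charlie→Delta: 353.9  (cumulative 796.7)
Delta→Echo: 564.0  (cumulative 1360.7)
Echo→Foxtrot: 783.3  (cumulative 2144.0)
Total route length ≈ 2144.

2144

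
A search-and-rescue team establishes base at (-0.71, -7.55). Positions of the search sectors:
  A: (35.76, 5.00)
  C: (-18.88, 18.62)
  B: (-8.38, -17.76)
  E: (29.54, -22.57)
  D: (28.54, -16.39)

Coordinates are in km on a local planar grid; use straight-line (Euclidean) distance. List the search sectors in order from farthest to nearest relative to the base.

A, E, C, D, B

Distances from the base:
A (35.76, 5.00): 38.6 km
E (29.54, -22.57): 33.8 km
C (-18.88, 18.62): 31.9 km
D (28.54, -16.39): 30.6 km
B (-8.38, -17.76): 12.8 km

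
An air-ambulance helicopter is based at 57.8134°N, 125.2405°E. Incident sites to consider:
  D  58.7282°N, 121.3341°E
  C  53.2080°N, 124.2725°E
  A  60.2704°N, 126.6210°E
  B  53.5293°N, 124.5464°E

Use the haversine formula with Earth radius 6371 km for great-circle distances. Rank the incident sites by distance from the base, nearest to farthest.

D, A, B, C

Distances from the base:
D 58.7282°N, 121.3341°E: 250.0 km
A 60.2704°N, 126.6210°E: 284.4 km
B 53.5293°N, 124.5464°E: 478.3 km
C 53.2080°N, 124.2725°E: 515.7 km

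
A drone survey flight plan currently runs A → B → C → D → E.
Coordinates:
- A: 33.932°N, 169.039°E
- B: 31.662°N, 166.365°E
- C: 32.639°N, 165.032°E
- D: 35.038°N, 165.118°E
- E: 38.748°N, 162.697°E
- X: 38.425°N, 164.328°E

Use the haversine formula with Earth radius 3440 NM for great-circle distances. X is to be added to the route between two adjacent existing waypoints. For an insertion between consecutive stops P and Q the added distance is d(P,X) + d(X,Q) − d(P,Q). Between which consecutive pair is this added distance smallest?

Added distance for inserting X between each consecutive pair:
A–B: 579.7 NM
B–C: 677.6 NM
C–D: 411.9 NM
D–E: 34.6 NM
Smallest added distance is 34.6 NM, inserting between D and E.

between D and E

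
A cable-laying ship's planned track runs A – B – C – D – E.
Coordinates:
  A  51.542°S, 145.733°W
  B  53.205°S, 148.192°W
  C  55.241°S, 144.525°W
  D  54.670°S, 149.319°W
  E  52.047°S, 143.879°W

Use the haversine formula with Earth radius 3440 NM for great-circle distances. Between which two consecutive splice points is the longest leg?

Leg distances:
A→B: 134.5 NM
B→C: 177.5 NM
C→D: 168.8 NM
D→E: 250.5 NM
The longest leg is D–E at 250.5 NM.

D–E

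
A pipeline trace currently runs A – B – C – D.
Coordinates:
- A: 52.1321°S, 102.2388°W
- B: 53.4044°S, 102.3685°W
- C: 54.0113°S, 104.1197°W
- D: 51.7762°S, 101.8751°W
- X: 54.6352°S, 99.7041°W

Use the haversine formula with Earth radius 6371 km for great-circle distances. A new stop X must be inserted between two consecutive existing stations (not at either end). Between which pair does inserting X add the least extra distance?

between C and D

Added distance for inserting X between each consecutive pair:
A–B: 404.8 km
B–C: 382.4 km
C–D: 353.2 km
Smallest added distance is 353.2 km, inserting between C and D.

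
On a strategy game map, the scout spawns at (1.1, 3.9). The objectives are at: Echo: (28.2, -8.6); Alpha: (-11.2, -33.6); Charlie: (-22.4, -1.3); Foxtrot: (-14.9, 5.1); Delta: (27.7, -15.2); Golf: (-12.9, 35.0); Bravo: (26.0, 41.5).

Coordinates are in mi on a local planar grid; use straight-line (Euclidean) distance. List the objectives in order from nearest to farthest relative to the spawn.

Computing each straight-line distance from (1.1, 3.9):
Foxtrot (-14.9, 5.1): 16.0 mi
Charlie (-22.4, -1.3): 24.1 mi
Echo (28.2, -8.6): 29.8 mi
Delta (27.7, -15.2): 32.7 mi
Golf (-12.9, 35.0): 34.1 mi
Alpha (-11.2, -33.6): 39.5 mi
Bravo (26.0, 41.5): 45.1 mi

Foxtrot, Charlie, Echo, Delta, Golf, Alpha, Bravo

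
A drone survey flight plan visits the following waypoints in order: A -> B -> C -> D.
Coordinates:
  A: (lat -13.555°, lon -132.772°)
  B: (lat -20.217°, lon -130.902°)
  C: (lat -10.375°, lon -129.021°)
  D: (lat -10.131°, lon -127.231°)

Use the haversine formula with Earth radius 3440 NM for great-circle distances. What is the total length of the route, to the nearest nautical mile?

1122 NM

Leg distances:
A→B: 414.1 NM  (cumulative 414.1 NM)
B→C: 600.8 NM  (cumulative 1015.0 NM)
C→D: 106.8 NM  (cumulative 1121.7 NM)
Total route length ≈ 1122 NM.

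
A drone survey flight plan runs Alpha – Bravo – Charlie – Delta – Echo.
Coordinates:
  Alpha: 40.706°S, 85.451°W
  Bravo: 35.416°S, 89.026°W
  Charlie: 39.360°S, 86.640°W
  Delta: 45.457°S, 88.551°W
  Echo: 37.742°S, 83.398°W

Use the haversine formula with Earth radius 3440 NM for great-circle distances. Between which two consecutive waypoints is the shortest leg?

Bravo–Charlie

Leg distances:
Alpha→Bravo: 359.7 NM
Bravo→Charlie: 262.7 NM
Charlie→Delta: 375.7 NM
Delta→Echo: 517.5 NM
The shortest leg is Bravo–Charlie at 262.7 NM.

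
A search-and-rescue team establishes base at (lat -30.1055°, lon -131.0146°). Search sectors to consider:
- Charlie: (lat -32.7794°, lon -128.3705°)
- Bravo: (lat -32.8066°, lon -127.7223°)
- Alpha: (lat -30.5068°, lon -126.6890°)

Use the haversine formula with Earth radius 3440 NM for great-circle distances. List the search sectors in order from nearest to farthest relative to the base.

Distances from the base:
Charlie (lat -32.7794°, lon -128.3705°): 210.0 NM
Alpha (lat -30.5068°, lon -126.6890°): 225.5 NM
Bravo (lat -32.8066°, lon -127.7223°): 233.9 NM

Charlie, Alpha, Bravo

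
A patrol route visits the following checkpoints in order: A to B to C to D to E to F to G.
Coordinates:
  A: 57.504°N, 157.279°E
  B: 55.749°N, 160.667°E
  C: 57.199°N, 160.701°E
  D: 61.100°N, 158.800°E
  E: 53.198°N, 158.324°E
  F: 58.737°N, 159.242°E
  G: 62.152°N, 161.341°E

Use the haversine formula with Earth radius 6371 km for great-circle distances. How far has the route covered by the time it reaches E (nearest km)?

1772 km

Leg distances:
A→B: 284.6 km  (cumulative 284.6 km)
B→C: 161.2 km  (cumulative 445.8 km)
C→D: 447.1 km  (cumulative 892.9 km)
D→E: 879.1 km  (cumulative 1772.0 km)
Cumulative distance at E ≈ 1772 km.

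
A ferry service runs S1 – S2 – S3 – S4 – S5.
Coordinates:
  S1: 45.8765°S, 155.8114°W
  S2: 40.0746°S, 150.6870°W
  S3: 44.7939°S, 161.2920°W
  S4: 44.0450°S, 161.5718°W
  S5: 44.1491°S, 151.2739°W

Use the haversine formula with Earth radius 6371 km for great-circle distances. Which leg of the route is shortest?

S3–S4

Leg distances:
S1→S2: 767.7 km
S2→S3: 1015.1 km
S3→S4: 86.2 km
S4→S5: 821.9 km
The shortest leg is S3–S4 at 86.2 km.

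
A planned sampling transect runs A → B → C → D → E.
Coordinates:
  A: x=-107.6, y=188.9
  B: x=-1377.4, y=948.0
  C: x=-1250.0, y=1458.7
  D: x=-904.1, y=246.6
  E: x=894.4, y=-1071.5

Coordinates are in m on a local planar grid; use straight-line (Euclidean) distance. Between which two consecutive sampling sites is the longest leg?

D–E

Leg distances:
A→B: 1479.4 m
B→C: 526.4 m
C→D: 1260.5 m
D→E: 2229.8 m
The longest leg is D–E at 2229.8 m.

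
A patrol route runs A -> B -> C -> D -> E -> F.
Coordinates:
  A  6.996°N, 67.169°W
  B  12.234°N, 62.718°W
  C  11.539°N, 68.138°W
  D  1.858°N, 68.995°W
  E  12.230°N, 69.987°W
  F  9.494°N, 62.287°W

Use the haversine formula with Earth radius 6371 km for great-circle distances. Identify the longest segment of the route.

D–E

Leg distances:
A→B: 759.7 km
B→C: 594.8 km
C→D: 1080.6 km
D→E: 1158.5 km
E→F: 894.1 km
The longest leg is D–E at 1158.5 km.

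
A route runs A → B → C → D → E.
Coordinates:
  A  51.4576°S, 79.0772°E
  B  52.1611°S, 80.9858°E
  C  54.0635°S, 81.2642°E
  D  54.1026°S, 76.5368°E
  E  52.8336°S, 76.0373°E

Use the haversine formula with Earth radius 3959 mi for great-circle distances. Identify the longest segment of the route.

Leg distances:
A→B: 94.9 mi
B→C: 132.0 mi
C→D: 191.6 mi
D→E: 90.1 mi
The longest leg is C–D at 191.6 mi.

C–D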